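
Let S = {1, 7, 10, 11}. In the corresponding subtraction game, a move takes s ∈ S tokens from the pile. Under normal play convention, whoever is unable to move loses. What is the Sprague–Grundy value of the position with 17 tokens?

3

n :  0  1  2  3  4  5  6  7  8  9 10 11 12 13 14 15 16 17
G :  0  1  0  1  0  1  0  1  0  1  2  3  2  3  2  3  2  3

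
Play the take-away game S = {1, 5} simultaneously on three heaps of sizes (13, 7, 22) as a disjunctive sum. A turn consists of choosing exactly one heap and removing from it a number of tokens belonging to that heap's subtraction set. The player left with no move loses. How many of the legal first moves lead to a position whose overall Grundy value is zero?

0

All heaps use S = {1, 5}:
G(0) = 0
G(1) = mex{0} = 1
G(2) = mex{1} = 0
G(3) = mex{0} = 1
G(4) = mex{1} = 0
G(5) = mex{0,0} = 1
G(6) = mex{1,1} = 0
G(7) = mex{0,0} = 1
G(8) = mex{1,1} = 0
G(9) = mex{0,0} = 1
G(10) = mex{1,1} = 0
G(11) = mex{0,0} = 1
G(12) = mex{1,1} = 0
G(13) = mex{0,0} = 1
G(14) = mex{1,1} = 0
G(15) = mex{0,0} = 1
G(16) = mex{1,1} = 0
G(17) = mex{0,0} = 1
G(18) = mex{1,1} = 0
G(19) = mex{0,0} = 1
G(20) = mex{1,1} = 0
G(21) = mex{0,0} = 1
G(22) = mex{1,1} = 0
Heap A: G(13) = 1.
Heap B: G(7) = 1.
Heap C: G(22) = 0.
Combined Grundy value = 1 ⊕ 1 ⊕ 0 = 0.
A winning move leaves total XOR = 0, i.e. changes one component's Grundy value g to g ⊕ X where X is the current total.
Heap A: target g' = 1⊕0 = 1, but every legal move changes the Grundy value (mex property), so 0 moves.
Heap B: target g' = 1⊕0 = 1, but every legal move changes the Grundy value (mex property), so 0 moves.
Heap C: target g' = 0⊕0 = 0, but every legal move changes the Grundy value (mex property), so 0 moves.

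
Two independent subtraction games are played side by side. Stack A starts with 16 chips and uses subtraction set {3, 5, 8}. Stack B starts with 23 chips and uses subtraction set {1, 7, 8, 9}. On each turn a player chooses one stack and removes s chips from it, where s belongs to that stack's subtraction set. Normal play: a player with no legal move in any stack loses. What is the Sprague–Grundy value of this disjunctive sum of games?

0

Stack A, S = {3, 5, 8}:
n :  0  1  2  3  4  5  6  7  8  9 10 11 12 13 14 15 16
G :  0  0  0  1  1  1  2  2  2  3  3  0  0  0  1  1  1
G_A(16) = 1.
Stack B, S = {1, 7, 8, 9}:
n :  0  1  2  3  4  5  6  7  8  9 10 11 12 13 14 15 16 17 18 19 20 21 22 23
G :  0  1  0  1  0  1  0  1  2  3  2  3  2  3  2  3  0  1  0  1  0  1  0  1
G_B(23) = 1.
Combined Grundy value = 1 ⊕ 1 = 0.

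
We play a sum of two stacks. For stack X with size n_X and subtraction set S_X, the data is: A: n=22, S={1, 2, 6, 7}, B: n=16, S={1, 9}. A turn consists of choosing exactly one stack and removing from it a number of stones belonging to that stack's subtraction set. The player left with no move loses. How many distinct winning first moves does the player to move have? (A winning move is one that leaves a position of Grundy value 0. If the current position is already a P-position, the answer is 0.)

Stack A, S = {1, 2, 6, 7}:
G(0) = 0
G(1) = mex{0} = 1
G(2) = mex{1,0} = 2
G(3) = mex{2,1} = 0
G(4) = mex{0,2} = 1
G(5) = mex{1,0} = 2
G(6) = mex{2,1,0} = 3
G(7) = mex{3,2,1,0} = 4
G(8) = mex{4,3,2,1} = 0
G(9) = mex{0,4,0,2} = 1
G(10) = mex{1,0,1,0} = 2
G(11) = mex{2,1,2,1} = 0
G(12) = mex{0,2,3,2} = 1
G(13) = mex{1,0,4,3} = 2
G(14) = mex{2,1,0,4} = 3
G(15) = mex{3,2,1,0} = 4
G(16) = mex{4,3,2,1} = 0
G(17) = mex{0,4,0,2} = 1
G(18) = mex{1,0,1,0} = 2
G(19) = mex{2,1,2,1} = 0
G(20) = mex{0,2,3,2} = 1
G(21) = mex{1,0,4,3} = 2
G(22) = mex{2,1,0,4} = 3
G_A(22) = 3.
Stack B, S = {1, 9}:
n :  0  1  2  3  4  5  6  7  8  9 10 11 12 13 14 15 16
G :  0  1  0  1  0  1  0  1  0  1  0  1  0  1  0  1  0
G_B(16) = 0.
Combined Grundy value = 3 ⊕ 0 = 3.
A winning move leaves total XOR = 0, i.e. changes one component's Grundy value g to g ⊕ X where X is the current total.
Stack A: need g' = 3⊕3 = 0. Options: 22−1→G=2, 22−2→G=1, 22−6→G=0, 22−7→G=4. Hits: 1.
Stack B: need g' = 0⊕3 = 3. Options: 16−1→G=1, 16−9→G=1. Hits: 0.

1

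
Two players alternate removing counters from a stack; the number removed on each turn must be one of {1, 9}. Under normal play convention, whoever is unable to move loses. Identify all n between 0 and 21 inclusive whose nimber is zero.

0, 2, 4, 6, 8, 10, 12, 14, 16, 18, 20

G(0) = 0
G(1) = mex{0} = 1
G(2) = mex{1} = 0
G(3) = mex{0} = 1
G(4) = mex{1} = 0
G(5) = mex{0} = 1
G(6) = mex{1} = 0
G(7) = mex{0} = 1
G(8) = mex{1} = 0
G(9) = mex{0,0} = 1
G(10) = mex{1,1} = 0
G(11) = mex{0,0} = 1
G(12) = mex{1,1} = 0
G(13) = mex{0,0} = 1
G(14) = mex{1,1} = 0
G(15) = mex{0,0} = 1
G(16) = mex{1,1} = 0
G(17) = mex{0,0} = 1
G(18) = mex{1,1} = 0
G(19) = mex{0,0} = 1
G(20) = mex{1,1} = 0
G(21) = mex{0,0} = 1
P-positions are exactly the n with G(n) = 0.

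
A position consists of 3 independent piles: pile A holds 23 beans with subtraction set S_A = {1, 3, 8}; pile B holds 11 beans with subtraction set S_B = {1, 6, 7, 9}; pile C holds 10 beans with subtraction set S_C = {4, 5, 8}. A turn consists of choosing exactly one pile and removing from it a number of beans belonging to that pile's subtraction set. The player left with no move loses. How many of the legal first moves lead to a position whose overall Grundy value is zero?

0

Pile A, S = {1, 3, 8}:
G(0) = 0
G(1) = mex{0} = 1
G(2) = mex{1} = 0
G(3) = mex{0,0} = 1
G(4) = mex{1,1} = 0
G(5) = mex{0,0} = 1
G(6) = mex{1,1} = 0
G(7) = mex{0,0} = 1
G(8) = mex{1,1,0} = 2
G(9) = mex{2,0,1} = 3
G(10) = mex{3,1,0} = 2
G(11) = mex{2,2,1} = 0
G(12) = mex{0,3,0} = 1
G(13) = mex{1,2,1} = 0
G(14) = mex{0,0,0} = 1
G(15) = mex{1,1,1} = 0
G(16) = mex{0,0,2} = 1
G(17) = mex{1,1,3} = 0
G(18) = mex{0,0,2} = 1
G(19) = mex{1,1,0} = 2
G(20) = mex{2,0,1} = 3
G(21) = mex{3,1,0} = 2
G(22) = mex{2,2,1} = 0
G(23) = mex{0,3,0} = 1
G_A(23) = 1.
Pile B, S = {1, 6, 7, 9}:
n :  0  1  2  3  4  5  6  7  8  9 10 11
G :  0  1  0  1  0  1  2  3  2  3  2  3
G_B(11) = 3.
Pile C, S = {4, 5, 8}:
n :  0  1  2  3  4  5  6  7  8  9 10
G :  0  0  0  0  1  1  1  1  2  2  2
G_C(10) = 2.
Combined Grundy value = 1 ⊕ 3 ⊕ 2 = 0.
A winning move leaves total XOR = 0, i.e. changes one component's Grundy value g to g ⊕ X where X is the current total.
Pile A: target g' = 1⊕0 = 1, but every legal move changes the Grundy value (mex property), so 0 moves.
Pile B: target g' = 3⊕0 = 3, but every legal move changes the Grundy value (mex property), so 0 moves.
Pile C: target g' = 2⊕0 = 2, but every legal move changes the Grundy value (mex property), so 0 moves.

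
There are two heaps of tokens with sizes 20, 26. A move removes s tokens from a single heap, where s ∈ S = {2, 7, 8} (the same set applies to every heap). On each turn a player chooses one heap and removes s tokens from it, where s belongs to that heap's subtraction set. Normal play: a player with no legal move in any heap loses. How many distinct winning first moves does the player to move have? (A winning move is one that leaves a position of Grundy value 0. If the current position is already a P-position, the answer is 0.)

3

All heaps use S = {2, 7, 8}:
n :  0  1  2  3  4  5  6  7  8  9 10 11 12 13 14 15 16 17 18 19 20 21 22 23 24 25 26
G :  0  0  1  1  0  0  1  1  2  2  0  3  1  2  0  0  1  1  2  0  0  1  1  2  0  0  1
Heap A: G(20) = 0.
Heap B: G(26) = 1.
Combined Grundy value = 0 ⊕ 1 = 1.
A winning move leaves total XOR = 0, i.e. changes one component's Grundy value g to g ⊕ X where X is the current total.
Heap A: need g' = 0⊕1 = 1. Options: 20−2→G=2, 20−7→G=2, 20−8→G=1. Hits: 1.
Heap B: need g' = 1⊕1 = 0. Options: 26−2→G=0, 26−7→G=0, 26−8→G=2. Hits: 2.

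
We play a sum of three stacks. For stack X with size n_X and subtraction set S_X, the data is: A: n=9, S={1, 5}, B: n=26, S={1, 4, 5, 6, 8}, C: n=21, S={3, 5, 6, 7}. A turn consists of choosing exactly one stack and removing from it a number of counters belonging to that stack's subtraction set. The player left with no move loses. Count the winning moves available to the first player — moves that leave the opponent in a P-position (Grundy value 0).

1

Stack A, S = {1, 5}:
G(0) = 0
G(1) = mex{0} = 1
G(2) = mex{1} = 0
G(3) = mex{0} = 1
G(4) = mex{1} = 0
G(5) = mex{0,0} = 1
G(6) = mex{1,1} = 0
G(7) = mex{0,0} = 1
G(8) = mex{1,1} = 0
G(9) = mex{0,0} = 1
G_A(9) = 1.
Stack B, S = {1, 4, 5, 6, 8}:
n :  0  1  2  3  4  5  6  7  8  9 10 11 12 13 14 15 16 17 18 19 20 21 22 23 24 25 26
G :  0  1  0  1  2  3  2  3  4  0  1  0  1  2  3  2  3  4  0  1  0  1  2  3  2  3  4
G_B(26) = 4.
Stack C, S = {3, 5, 6, 7}:
n :  0  1  2  3  4  5  6  7  8  9 10 11 12 13 14 15 16 17 18 19 20 21
G :  0  0  0  1  1  1  2  2  2  3  0  0  0  1  1  1  2  2  2  3  0  0
G_C(21) = 0.
Combined Grundy value = 1 ⊕ 4 ⊕ 0 = 5.
A winning move leaves total XOR = 0, i.e. changes one component's Grundy value g to g ⊕ X where X is the current total.
Stack A: need g' = 1⊕5 = 4. Options: 9−1→G=0, 9−5→G=0. Hits: 0.
Stack B: need g' = 4⊕5 = 1. Options: 26−1→G=3, 26−4→G=2, 26−5→G=1, 26−6→G=0, 26−8→G=0. Hits: 1.
Stack C: need g' = 0⊕5 = 5. Options: 21−3→G=2, 21−5→G=2, 21−6→G=1, 21−7→G=1. Hits: 0.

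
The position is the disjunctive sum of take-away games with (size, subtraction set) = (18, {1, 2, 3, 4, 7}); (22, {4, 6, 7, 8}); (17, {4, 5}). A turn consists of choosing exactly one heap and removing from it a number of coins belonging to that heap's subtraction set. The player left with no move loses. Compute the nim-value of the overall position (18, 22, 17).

3

Heap A, S = {1, 2, 3, 4, 7}:
G(0) = 0
G(1) = mex{0} = 1
G(2) = mex{1,0} = 2
G(3) = mex{2,1,0} = 3
G(4) = mex{3,2,1,0} = 4
G(5) = mex{4,3,2,1} = 0
G(6) = mex{0,4,3,2} = 1
G(7) = mex{1,0,4,3,0} = 2
G(8) = mex{2,1,0,4,1} = 3
G(9) = mex{3,2,1,0,2} = 4
G(10) = mex{4,3,2,1,3} = 0
G(11) = mex{0,4,3,2,4} = 1
G(12) = mex{1,0,4,3,0} = 2
G(13) = mex{2,1,0,4,1} = 3
G(14) = mex{3,2,1,0,2} = 4
G(15) = mex{4,3,2,1,3} = 0
G(16) = mex{0,4,3,2,4} = 1
G(17) = mex{1,0,4,3,0} = 2
G(18) = mex{2,1,0,4,1} = 3
G_A(18) = 3.
Heap B, S = {4, 6, 7, 8}:
n :  0  1  2  3  4  5  6  7  8  9 10 11 12 13 14 15 16 17 18 19 20 21 22
G :  0  0  0  0  1  1  1  1  2  2  2  2  0  0  0  0  1  1  1  1  2  2  2
G_B(22) = 2.
Heap C, S = {4, 5}:
G(0) = 0
G(1) = mex{} = 0
G(2) = mex{} = 0
G(3) = mex{} = 0
G(4) = mex{0} = 1
G(5) = mex{0,0} = 1
G(6) = mex{0,0} = 1
G(7) = mex{0,0} = 1
G(8) = mex{1,0} = 2
G(9) = mex{1,1} = 0
G(10) = mex{1,1} = 0
G(11) = mex{1,1} = 0
G(12) = mex{2,1} = 0
G(13) = mex{0,2} = 1
G(14) = mex{0,0} = 1
G(15) = mex{0,0} = 1
G(16) = mex{0,0} = 1
G(17) = mex{1,0} = 2
G_C(17) = 2.
Combined Grundy value = 3 ⊕ 2 ⊕ 2 = 3.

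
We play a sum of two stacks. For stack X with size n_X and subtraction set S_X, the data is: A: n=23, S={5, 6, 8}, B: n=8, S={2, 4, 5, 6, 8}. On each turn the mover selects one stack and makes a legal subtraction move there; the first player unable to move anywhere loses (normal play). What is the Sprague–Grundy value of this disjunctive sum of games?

6

Stack A, S = {5, 6, 8}:
n :  0  1  2  3  4  5  6  7  8  9 10 11 12 13 14 15 16 17 18 19 20 21 22 23
G :  0  0  0  0  0  1  1  1  1  1  2  2  2  0  0  0  0  0  1  1  1  1  1  2
G_A(23) = 2.
Stack B, S = {2, 4, 5, 6, 8}:
G(0) = 0
G(1) = mex{} = 0
G(2) = mex{0} = 1
G(3) = mex{0} = 1
G(4) = mex{1,0} = 2
G(5) = mex{1,0,0} = 2
G(6) = mex{2,1,0,0} = 3
G(7) = mex{2,1,1,0} = 3
G(8) = mex{3,2,1,1,0} = 4
G_B(8) = 4.
Combined Grundy value = 2 ⊕ 4 = 6.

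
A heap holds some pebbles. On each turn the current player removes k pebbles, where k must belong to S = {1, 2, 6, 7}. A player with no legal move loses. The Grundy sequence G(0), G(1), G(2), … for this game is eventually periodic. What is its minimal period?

G(0) = 0
G(1) = mex{0} = 1
G(2) = mex{1,0} = 2
G(3) = mex{2,1} = 0
G(4) = mex{0,2} = 1
G(5) = mex{1,0} = 2
G(6) = mex{2,1,0} = 3
G(7) = mex{3,2,1,0} = 4
G(8) = mex{4,3,2,1} = 0
G(9) = mex{0,4,0,2} = 1
G(10) = mex{1,0,1,0} = 2
G(11) = mex{2,1,2,1} = 0
G(12) = mex{0,2,3,2} = 1
G(13) = mex{1,0,4,3} = 2
G(14) = mex{2,1,0,4} = 3
G(15) = mex{3,2,1,0} = 4
G(16) = mex{4,3,2,1} = 0
G(17) = mex{0,4,0,2} = 1
G(n+8) = G(n) holds for n = 0,…,6 (a full window of length max(S) = 7), so the sequence is purely periodic with period 8.

8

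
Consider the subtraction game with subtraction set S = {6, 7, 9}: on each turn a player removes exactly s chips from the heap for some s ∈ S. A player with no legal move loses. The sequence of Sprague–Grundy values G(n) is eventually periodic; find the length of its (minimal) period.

15

n :  0  1  2  3  4  5  6  7  8  9 10 11 12 13 14 15 16 17 18 19 20 21 22 23 24 25 26 27 28 29 30 31
G :  0  0  0  0  0  0  1  1  1  1  1  1  2  2  2  0  0  0  0  0  0  1  1  1  1  1  1  2  2  2  0  0
G(n+15) = G(n) holds for n = 0,…,8 (a full window of length max(S) = 9), so the sequence is purely periodic with period 15.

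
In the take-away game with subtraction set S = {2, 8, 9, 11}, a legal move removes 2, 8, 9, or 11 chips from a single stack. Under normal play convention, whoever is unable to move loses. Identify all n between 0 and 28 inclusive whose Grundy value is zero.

n :  0  1  2  3  4  5  6  7  8  9 10 11 12 13 14 15 16 17 18 19 20 21 22 23 24 25 26 27 28
G :  0  0  1  1  0  0  1  1  2  2  3  3  2  2  3  3  4  0  0  1  1  0  0  1  1  2  2  3  3
P-positions are exactly the n with G(n) = 0.

0, 1, 4, 5, 17, 18, 21, 22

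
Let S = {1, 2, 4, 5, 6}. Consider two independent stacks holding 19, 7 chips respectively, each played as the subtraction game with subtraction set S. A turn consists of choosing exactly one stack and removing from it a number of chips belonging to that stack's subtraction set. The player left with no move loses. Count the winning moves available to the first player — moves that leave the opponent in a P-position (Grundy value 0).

2

All stacks use S = {1, 2, 4, 5, 6}:
G(0) = 0
G(1) = mex{0} = 1
G(2) = mex{1,0} = 2
G(3) = mex{2,1} = 0
G(4) = mex{0,2,0} = 1
G(5) = mex{1,0,1,0} = 2
G(6) = mex{2,1,2,1,0} = 3
G(7) = mex{3,2,0,2,1} = 4
G(8) = mex{4,3,1,0,2} = 5
G(9) = mex{5,4,2,1,0} = 3
G(10) = mex{3,5,3,2,1} = 0
G(11) = mex{0,3,4,3,2} = 1
G(12) = mex{1,0,5,4,3} = 2
G(13) = mex{2,1,3,5,4} = 0
G(14) = mex{0,2,0,3,5} = 1
G(15) = mex{1,0,1,0,3} = 2
G(16) = mex{2,1,2,1,0} = 3
G(17) = mex{3,2,0,2,1} = 4
G(18) = mex{4,3,1,0,2} = 5
G(19) = mex{5,4,2,1,0} = 3
Stack A: G(19) = 3.
Stack B: G(7) = 4.
Combined Grundy value = 3 ⊕ 4 = 7.
A winning move leaves total XOR = 0, i.e. changes one component's Grundy value g to g ⊕ X where X is the current total.
Stack A: need g' = 3⊕7 = 4. Options: 19−1→G=5, 19−2→G=4, 19−4→G=2, 19−5→G=1, 19−6→G=0. Hits: 1.
Stack B: need g' = 4⊕7 = 3. Options: 7−1→G=3, 7−2→G=2, 7−4→G=0, 7−5→G=2, 7−6→G=1. Hits: 1.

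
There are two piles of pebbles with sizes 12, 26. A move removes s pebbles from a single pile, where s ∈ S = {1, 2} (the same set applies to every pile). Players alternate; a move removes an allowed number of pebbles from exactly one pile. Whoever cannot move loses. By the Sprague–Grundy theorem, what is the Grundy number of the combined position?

All piles use S = {1, 2}:
n :  0  1  2  3  4  5  6  7  8  9 10 11 12 13 14 15 16 17 18 19 20 21 22 23 24 25 26
G :  0  1  2  0  1  2  0  1  2  0  1  2  0  1  2  0  1  2  0  1  2  0  1  2  0  1  2
Pile A: G(12) = 0.
Pile B: G(26) = 2.
Combined Grundy value = 0 ⊕ 2 = 2.

2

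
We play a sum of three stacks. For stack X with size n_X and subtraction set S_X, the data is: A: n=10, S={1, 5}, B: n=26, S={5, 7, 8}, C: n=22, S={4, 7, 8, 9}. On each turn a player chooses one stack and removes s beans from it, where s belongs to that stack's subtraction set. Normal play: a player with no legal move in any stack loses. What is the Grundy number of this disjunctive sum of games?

2

Stack A, S = {1, 5}:
G(0) = 0
G(1) = mex{0} = 1
G(2) = mex{1} = 0
G(3) = mex{0} = 1
G(4) = mex{1} = 0
G(5) = mex{0,0} = 1
G(6) = mex{1,1} = 0
G(7) = mex{0,0} = 1
G(8) = mex{1,1} = 0
G(9) = mex{0,0} = 1
G(10) = mex{1,1} = 0
G_A(10) = 0.
Stack B, S = {5, 7, 8}:
n :  0  1  2  3  4  5  6  7  8  9 10 11 12 13 14 15 16 17 18 19 20 21 22 23 24 25 26
G :  0  0  0  0  0  1  1  1  1  1  2  2  2  0  0  0  0  0  1  1  1  1  1  2  2  2  0
G_B(26) = 0.
Stack C, S = {4, 7, 8, 9}:
G(0) = 0
G(1) = mex{} = 0
G(2) = mex{} = 0
G(3) = mex{} = 0
G(4) = mex{0} = 1
G(5) = mex{0} = 1
G(6) = mex{0} = 1
G(7) = mex{0,0} = 1
G(8) = mex{1,0,0} = 2
G(9) = mex{1,0,0,0} = 2
G(10) = mex{1,0,0,0} = 2
G(11) = mex{1,1,0,0} = 2
G(12) = mex{2,1,1,0} = 3
G(13) = mex{2,1,1,1} = 0
G(14) = mex{2,1,1,1} = 0
G(15) = mex{2,2,1,1} = 0
G(16) = mex{3,2,2,1} = 0
G(17) = mex{0,2,2,2} = 1
G(18) = mex{0,2,2,2} = 1
G(19) = mex{0,3,2,2} = 1
G(20) = mex{0,0,3,2} = 1
G(21) = mex{1,0,0,3} = 2
G(22) = mex{1,0,0,0} = 2
G_C(22) = 2.
Combined Grundy value = 0 ⊕ 0 ⊕ 2 = 2.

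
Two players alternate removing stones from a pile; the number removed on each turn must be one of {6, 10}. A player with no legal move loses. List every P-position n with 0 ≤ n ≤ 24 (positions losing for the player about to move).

n :  0  1  2  3  4  5  6  7  8  9 10 11 12 13 14 15 16 17 18 19 20 21 22 23 24
G :  0  0  0  0  0  0  1  1  1  1  1  1  2  2  2  2  0  0  0  0  0  0  1  1  1
P-positions are exactly the n with G(n) = 0.

0, 1, 2, 3, 4, 5, 16, 17, 18, 19, 20, 21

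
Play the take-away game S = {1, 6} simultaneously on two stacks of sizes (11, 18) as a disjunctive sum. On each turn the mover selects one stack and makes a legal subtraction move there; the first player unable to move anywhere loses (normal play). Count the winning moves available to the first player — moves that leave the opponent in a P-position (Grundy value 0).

0

All stacks use S = {1, 6}:
G(0) = 0
G(1) = mex{0} = 1
G(2) = mex{1} = 0
G(3) = mex{0} = 1
G(4) = mex{1} = 0
G(5) = mex{0} = 1
G(6) = mex{1,0} = 2
G(7) = mex{2,1} = 0
G(8) = mex{0,0} = 1
G(9) = mex{1,1} = 0
G(10) = mex{0,0} = 1
G(11) = mex{1,1} = 0
G(12) = mex{0,2} = 1
G(13) = mex{1,0} = 2
G(14) = mex{2,1} = 0
G(15) = mex{0,0} = 1
G(16) = mex{1,1} = 0
G(17) = mex{0,0} = 1
G(18) = mex{1,1} = 0
Stack A: G(11) = 0.
Stack B: G(18) = 0.
Combined Grundy value = 0 ⊕ 0 = 0.
A winning move leaves total XOR = 0, i.e. changes one component's Grundy value g to g ⊕ X where X is the current total.
Stack A: target g' = 0⊕0 = 0, but every legal move changes the Grundy value (mex property), so 0 moves.
Stack B: target g' = 0⊕0 = 0, but every legal move changes the Grundy value (mex property), so 0 moves.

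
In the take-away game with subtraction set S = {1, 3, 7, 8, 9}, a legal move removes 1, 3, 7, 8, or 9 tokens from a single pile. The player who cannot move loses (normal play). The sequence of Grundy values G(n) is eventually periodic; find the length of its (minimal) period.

n :  0  1  2  3  4  5  6  7  8  9 10 11 12 13 14 15 16 17 18 19 20 21 22 23 24 25 26 27 28 29 30 31 32 33
G :  0  1  0  1  0  1  0  1  2  3  2  3  2  3  2  3  0  1  0  1  0  1  0  1  2  3  2  3  2  3  2  3  0  1
G(n+16) = G(n) holds for n = 0,…,8 (a full window of length max(S) = 9), so the sequence is purely periodic with period 16.

16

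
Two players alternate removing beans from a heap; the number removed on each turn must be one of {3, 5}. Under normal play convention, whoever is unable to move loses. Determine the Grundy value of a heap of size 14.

2

n :  0  1  2  3  4  5  6  7  8  9 10 11 12 13 14
G :  0  0  0  1  1  1  2  2  0  0  0  1  1  1  2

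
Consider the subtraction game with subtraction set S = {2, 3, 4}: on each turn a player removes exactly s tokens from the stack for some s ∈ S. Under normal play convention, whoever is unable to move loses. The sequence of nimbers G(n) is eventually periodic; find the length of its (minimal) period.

6

G(0) = 0
G(1) = mex{} = 0
G(2) = mex{0} = 1
G(3) = mex{0,0} = 1
G(4) = mex{1,0,0} = 2
G(5) = mex{1,1,0} = 2
G(6) = mex{2,1,1} = 0
G(7) = mex{2,2,1} = 0
G(8) = mex{0,2,2} = 1
G(9) = mex{0,0,2} = 1
G(10) = mex{1,0,0} = 2
G(11) = mex{1,1,0} = 2
G(12) = mex{2,1,1} = 0
G(13) = mex{2,2,1} = 0
G(14) = mex{0,2,2} = 1
G(n+6) = G(n) holds for n = 0,…,3 (a full window of length max(S) = 4), so the sequence is purely periodic with period 6.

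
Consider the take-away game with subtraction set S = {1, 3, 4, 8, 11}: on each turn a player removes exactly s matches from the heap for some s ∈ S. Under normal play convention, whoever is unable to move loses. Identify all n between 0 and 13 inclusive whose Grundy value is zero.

0, 2, 7, 9

n :  0  1  2  3  4  5  6  7  8  9 10 11 12 13
G :  0  1  0  1  2  3  2  0  1  0  1  2  3  2
P-positions are exactly the n with G(n) = 0.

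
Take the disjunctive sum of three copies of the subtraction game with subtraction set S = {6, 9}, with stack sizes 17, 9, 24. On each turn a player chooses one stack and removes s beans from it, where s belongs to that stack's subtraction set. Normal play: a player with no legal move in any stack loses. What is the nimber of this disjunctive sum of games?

All stacks use S = {6, 9}:
G(0) = 0
G(1) = mex{} = 0
G(2) = mex{} = 0
G(3) = mex{} = 0
G(4) = mex{} = 0
G(5) = mex{} = 0
G(6) = mex{0} = 1
G(7) = mex{0} = 1
G(8) = mex{0} = 1
G(9) = mex{0,0} = 1
G(10) = mex{0,0} = 1
G(11) = mex{0,0} = 1
G(12) = mex{1,0} = 2
G(13) = mex{1,0} = 2
G(14) = mex{1,0} = 2
G(15) = mex{1,1} = 0
G(16) = mex{1,1} = 0
G(17) = mex{1,1} = 0
G(18) = mex{2,1} = 0
G(19) = mex{2,1} = 0
G(20) = mex{2,1} = 0
G(21) = mex{0,2} = 1
G(22) = mex{0,2} = 1
G(23) = mex{0,2} = 1
G(24) = mex{0,0} = 1
Stack A: G(17) = 0.
Stack B: G(9) = 1.
Stack C: G(24) = 1.
Combined Grundy value = 0 ⊕ 1 ⊕ 1 = 0.

0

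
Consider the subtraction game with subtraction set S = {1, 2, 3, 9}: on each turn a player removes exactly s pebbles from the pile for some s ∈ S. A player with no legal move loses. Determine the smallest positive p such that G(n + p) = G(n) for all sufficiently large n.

4

n :  0  1  2  3  4  5  6  7  8  9 10 11 12 13 14
G :  0  1  2  3  0  1  2  3  0  1  2  3  0  1  2
G(n+4) = G(n) holds for n = 0,…,8 (a full window of length max(S) = 9), so the sequence is purely periodic with period 4.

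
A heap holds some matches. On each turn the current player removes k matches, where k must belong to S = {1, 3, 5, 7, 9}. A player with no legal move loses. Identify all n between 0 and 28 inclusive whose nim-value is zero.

0, 2, 4, 6, 8, 10, 12, 14, 16, 18, 20, 22, 24, 26, 28

G(0) = 0
G(1) = mex{0} = 1
G(2) = mex{1} = 0
G(3) = mex{0,0} = 1
G(4) = mex{1,1} = 0
G(5) = mex{0,0,0} = 1
G(6) = mex{1,1,1} = 0
G(7) = mex{0,0,0,0} = 1
G(8) = mex{1,1,1,1} = 0
G(9) = mex{0,0,0,0,0} = 1
G(10) = mex{1,1,1,1,1} = 0
G(11) = mex{0,0,0,0,0} = 1
G(12) = mex{1,1,1,1,1} = 0
G(13) = mex{0,0,0,0,0} = 1
G(14) = mex{1,1,1,1,1} = 0
G(15) = mex{0,0,0,0,0} = 1
G(16) = mex{1,1,1,1,1} = 0
G(17) = mex{0,0,0,0,0} = 1
G(18) = mex{1,1,1,1,1} = 0
G(19) = mex{0,0,0,0,0} = 1
G(20) = mex{1,1,1,1,1} = 0
G(21) = mex{0,0,0,0,0} = 1
G(22) = mex{1,1,1,1,1} = 0
G(23) = mex{0,0,0,0,0} = 1
G(24) = mex{1,1,1,1,1} = 0
G(25) = mex{0,0,0,0,0} = 1
G(26) = mex{1,1,1,1,1} = 0
G(27) = mex{0,0,0,0,0} = 1
G(28) = mex{1,1,1,1,1} = 0
P-positions are exactly the n with G(n) = 0.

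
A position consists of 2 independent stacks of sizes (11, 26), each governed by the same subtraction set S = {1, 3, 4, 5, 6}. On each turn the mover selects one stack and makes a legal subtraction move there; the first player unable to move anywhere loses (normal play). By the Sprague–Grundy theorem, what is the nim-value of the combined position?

4

All stacks use S = {1, 3, 4, 5, 6}:
G(0) = 0
G(1) = mex{0} = 1
G(2) = mex{1} = 0
G(3) = mex{0,0} = 1
G(4) = mex{1,1,0} = 2
G(5) = mex{2,0,1,0} = 3
G(6) = mex{3,1,0,1,0} = 2
G(7) = mex{2,2,1,0,1} = 3
G(8) = mex{3,3,2,1,0} = 4
G(9) = mex{4,2,3,2,1} = 0
G(10) = mex{0,3,2,3,2} = 1
G(11) = mex{1,4,3,2,3} = 0
G(12) = mex{0,0,4,3,2} = 1
G(13) = mex{1,1,0,4,3} = 2
G(14) = mex{2,0,1,0,4} = 3
G(15) = mex{3,1,0,1,0} = 2
G(16) = mex{2,2,1,0,1} = 3
G(17) = mex{3,3,2,1,0} = 4
G(18) = mex{4,2,3,2,1} = 0
G(19) = mex{0,3,2,3,2} = 1
G(20) = mex{1,4,3,2,3} = 0
G(21) = mex{0,0,4,3,2} = 1
G(22) = mex{1,1,0,4,3} = 2
G(23) = mex{2,0,1,0,4} = 3
G(24) = mex{3,1,0,1,0} = 2
G(25) = mex{2,2,1,0,1} = 3
G(26) = mex{3,3,2,1,0} = 4
Stack A: G(11) = 0.
Stack B: G(26) = 4.
Combined Grundy value = 0 ⊕ 4 = 4.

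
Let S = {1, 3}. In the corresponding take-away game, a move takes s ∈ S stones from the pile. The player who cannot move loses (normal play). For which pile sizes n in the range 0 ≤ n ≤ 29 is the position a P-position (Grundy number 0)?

G(0) = 0
G(1) = mex{0} = 1
G(2) = mex{1} = 0
G(3) = mex{0,0} = 1
G(4) = mex{1,1} = 0
G(5) = mex{0,0} = 1
G(6) = mex{1,1} = 0
G(7) = mex{0,0} = 1
G(8) = mex{1,1} = 0
G(9) = mex{0,0} = 1
G(10) = mex{1,1} = 0
G(11) = mex{0,0} = 1
G(12) = mex{1,1} = 0
G(13) = mex{0,0} = 1
G(14) = mex{1,1} = 0
G(15) = mex{0,0} = 1
G(16) = mex{1,1} = 0
G(17) = mex{0,0} = 1
G(18) = mex{1,1} = 0
G(19) = mex{0,0} = 1
G(20) = mex{1,1} = 0
G(21) = mex{0,0} = 1
G(22) = mex{1,1} = 0
G(23) = mex{0,0} = 1
G(24) = mex{1,1} = 0
G(25) = mex{0,0} = 1
G(26) = mex{1,1} = 0
G(27) = mex{0,0} = 1
G(28) = mex{1,1} = 0
G(29) = mex{0,0} = 1
P-positions are exactly the n with G(n) = 0.

0, 2, 4, 6, 8, 10, 12, 14, 16, 18, 20, 22, 24, 26, 28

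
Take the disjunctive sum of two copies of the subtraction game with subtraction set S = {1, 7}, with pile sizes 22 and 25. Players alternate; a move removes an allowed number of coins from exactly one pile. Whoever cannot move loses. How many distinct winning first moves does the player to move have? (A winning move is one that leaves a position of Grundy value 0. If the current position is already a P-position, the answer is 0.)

4

All piles use S = {1, 7}:
G(0) = 0
G(1) = mex{0} = 1
G(2) = mex{1} = 0
G(3) = mex{0} = 1
G(4) = mex{1} = 0
G(5) = mex{0} = 1
G(6) = mex{1} = 0
G(7) = mex{0,0} = 1
G(8) = mex{1,1} = 0
G(9) = mex{0,0} = 1
G(10) = mex{1,1} = 0
G(11) = mex{0,0} = 1
G(12) = mex{1,1} = 0
G(13) = mex{0,0} = 1
G(14) = mex{1,1} = 0
G(15) = mex{0,0} = 1
G(16) = mex{1,1} = 0
G(17) = mex{0,0} = 1
G(18) = mex{1,1} = 0
G(19) = mex{0,0} = 1
G(20) = mex{1,1} = 0
G(21) = mex{0,0} = 1
G(22) = mex{1,1} = 0
G(23) = mex{0,0} = 1
G(24) = mex{1,1} = 0
G(25) = mex{0,0} = 1
Pile A: G(22) = 0.
Pile B: G(25) = 1.
Combined Grundy value = 0 ⊕ 1 = 1.
A winning move leaves total XOR = 0, i.e. changes one component's Grundy value g to g ⊕ X where X is the current total.
Pile A: need g' = 0⊕1 = 1. Options: 22−1→G=1, 22−7→G=1. Hits: 2.
Pile B: need g' = 1⊕1 = 0. Options: 25−1→G=0, 25−7→G=0. Hits: 2.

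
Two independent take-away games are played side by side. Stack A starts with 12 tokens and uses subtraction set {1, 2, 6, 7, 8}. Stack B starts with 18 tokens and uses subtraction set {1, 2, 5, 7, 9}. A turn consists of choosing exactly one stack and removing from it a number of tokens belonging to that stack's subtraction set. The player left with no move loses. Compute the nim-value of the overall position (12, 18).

Stack A, S = {1, 2, 6, 7, 8}:
n :  0  1  2  3  4  5  6  7  8  9 10 11 12
G :  0  1  2  0  1  2  3  4  5  3  4  5  0
G_A(12) = 0.
Stack B, S = {1, 2, 5, 7, 9}:
G(0) = 0
G(1) = mex{0} = 1
G(2) = mex{1,0} = 2
G(3) = mex{2,1} = 0
G(4) = mex{0,2} = 1
G(5) = mex{1,0,0} = 2
G(6) = mex{2,1,1} = 0
G(7) = mex{0,2,2,0} = 1
G(8) = mex{1,0,0,1} = 2
G(9) = mex{2,1,1,2,0} = 3
G(10) = mex{3,2,2,0,1} = 4
G(11) = mex{4,3,0,1,2} = 5
G(12) = mex{5,4,1,2,0} = 3
G(13) = mex{3,5,2,0,1} = 4
G(14) = mex{4,3,3,1,2} = 0
G(15) = mex{0,4,4,2,0} = 1
G(16) = mex{1,0,5,3,1} = 2
G(17) = mex{2,1,3,4,2} = 0
G(18) = mex{0,2,4,5,3} = 1
G_B(18) = 1.
Combined Grundy value = 0 ⊕ 1 = 1.

1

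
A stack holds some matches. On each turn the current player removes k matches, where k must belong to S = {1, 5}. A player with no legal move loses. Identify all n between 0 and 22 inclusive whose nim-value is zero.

0, 2, 4, 6, 8, 10, 12, 14, 16, 18, 20, 22

G(0) = 0
G(1) = mex{0} = 1
G(2) = mex{1} = 0
G(3) = mex{0} = 1
G(4) = mex{1} = 0
G(5) = mex{0,0} = 1
G(6) = mex{1,1} = 0
G(7) = mex{0,0} = 1
G(8) = mex{1,1} = 0
G(9) = mex{0,0} = 1
G(10) = mex{1,1} = 0
G(11) = mex{0,0} = 1
G(12) = mex{1,1} = 0
G(13) = mex{0,0} = 1
G(14) = mex{1,1} = 0
G(15) = mex{0,0} = 1
G(16) = mex{1,1} = 0
G(17) = mex{0,0} = 1
G(18) = mex{1,1} = 0
G(19) = mex{0,0} = 1
G(20) = mex{1,1} = 0
G(21) = mex{0,0} = 1
G(22) = mex{1,1} = 0
P-positions are exactly the n with G(n) = 0.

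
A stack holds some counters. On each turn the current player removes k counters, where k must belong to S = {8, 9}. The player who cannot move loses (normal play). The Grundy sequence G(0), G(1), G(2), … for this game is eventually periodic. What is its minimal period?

n :  0  1  2  3  4  5  6  7  8  9 10 11 12 13 14 15 16 17 18 19 20 21 22 23 24 25 26 27 28 29 30 31 32 33 34 35
G :  0  0  0  0  0  0  0  0  1  1  1  1  1  1  1  1  2  0  0  0  0  0  0  0  0  1  1  1  1  1  1  1  1  2  0  0
G(n+17) = G(n) holds for n = 0,…,8 (a full window of length max(S) = 9), so the sequence is purely periodic with period 17.

17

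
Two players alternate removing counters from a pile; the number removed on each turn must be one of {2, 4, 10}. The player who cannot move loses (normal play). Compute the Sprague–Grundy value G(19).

n :  0  1  2  3  4  5  6  7  8  9 10 11 12 13 14 15 16 17 18 19
G :  0  0  1  1  2  2  0  0  1  1  2  2  0  0  1  1  2  2  0  0

0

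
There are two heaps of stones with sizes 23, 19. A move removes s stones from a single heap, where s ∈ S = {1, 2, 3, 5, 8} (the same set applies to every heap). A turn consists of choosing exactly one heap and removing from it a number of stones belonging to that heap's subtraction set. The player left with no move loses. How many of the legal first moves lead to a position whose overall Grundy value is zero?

All heaps use S = {1, 2, 3, 5, 8}:
n :  0  1  2  3  4  5  6  7  8  9 10 11 12 13 14 15 16 17 18 19 20 21 22 23
G :  0  1  2  3  0  1  2  3  4  5  0  1  2  3  0  1  2  3  4  5  0  1  2  3
Heap A: G(23) = 3.
Heap B: G(19) = 5.
Combined Grundy value = 3 ⊕ 5 = 6.
A winning move leaves total XOR = 0, i.e. changes one component's Grundy value g to g ⊕ X where X is the current total.
Heap A: need g' = 3⊕6 = 5. Options: 23−1→G=2, 23−2→G=1, 23−3→G=0, 23−5→G=4, 23−8→G=1. Hits: 0.
Heap B: need g' = 5⊕6 = 3. Options: 19−1→G=4, 19−2→G=3, 19−3→G=2, 19−5→G=0, 19−8→G=1. Hits: 1.

1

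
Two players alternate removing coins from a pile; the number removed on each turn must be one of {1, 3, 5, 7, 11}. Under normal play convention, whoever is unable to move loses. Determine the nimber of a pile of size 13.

G(0) = 0
G(1) = mex{0} = 1
G(2) = mex{1} = 0
G(3) = mex{0,0} = 1
G(4) = mex{1,1} = 0
G(5) = mex{0,0,0} = 1
G(6) = mex{1,1,1} = 0
G(7) = mex{0,0,0,0} = 1
G(8) = mex{1,1,1,1} = 0
G(9) = mex{0,0,0,0} = 1
G(10) = mex{1,1,1,1} = 0
G(11) = mex{0,0,0,0,0} = 1
G(12) = mex{1,1,1,1,1} = 0
G(13) = mex{0,0,0,0,0} = 1

1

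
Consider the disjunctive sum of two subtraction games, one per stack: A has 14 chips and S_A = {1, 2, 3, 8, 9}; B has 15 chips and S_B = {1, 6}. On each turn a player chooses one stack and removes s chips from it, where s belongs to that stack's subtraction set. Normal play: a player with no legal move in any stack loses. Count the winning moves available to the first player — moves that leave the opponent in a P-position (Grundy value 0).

4

Stack A, S = {1, 2, 3, 8, 9}:
G(0) = 0
G(1) = mex{0} = 1
G(2) = mex{1,0} = 2
G(3) = mex{2,1,0} = 3
G(4) = mex{3,2,1} = 0
G(5) = mex{0,3,2} = 1
G(6) = mex{1,0,3} = 2
G(7) = mex{2,1,0} = 3
G(8) = mex{3,2,1,0} = 4
G(9) = mex{4,3,2,1,0} = 5
G(10) = mex{5,4,3,2,1} = 0
G(11) = mex{0,5,4,3,2} = 1
G(12) = mex{1,0,5,0,3} = 2
G(13) = mex{2,1,0,1,0} = 3
G(14) = mex{3,2,1,2,1} = 0
G_A(14) = 0.
Stack B, S = {1, 6}:
G(0) = 0
G(1) = mex{0} = 1
G(2) = mex{1} = 0
G(3) = mex{0} = 1
G(4) = mex{1} = 0
G(5) = mex{0} = 1
G(6) = mex{1,0} = 2
G(7) = mex{2,1} = 0
G(8) = mex{0,0} = 1
G(9) = mex{1,1} = 0
G(10) = mex{0,0} = 1
G(11) = mex{1,1} = 0
G(12) = mex{0,2} = 1
G(13) = mex{1,0} = 2
G(14) = mex{2,1} = 0
G(15) = mex{0,0} = 1
G_B(15) = 1.
Combined Grundy value = 0 ⊕ 1 = 1.
A winning move leaves total XOR = 0, i.e. changes one component's Grundy value g to g ⊕ X where X is the current total.
Stack A: need g' = 0⊕1 = 1. Options: 14−1→G=3, 14−2→G=2, 14−3→G=1, 14−8→G=2, 14−9→G=1. Hits: 2.
Stack B: need g' = 1⊕1 = 0. Options: 15−1→G=0, 15−6→G=0. Hits: 2.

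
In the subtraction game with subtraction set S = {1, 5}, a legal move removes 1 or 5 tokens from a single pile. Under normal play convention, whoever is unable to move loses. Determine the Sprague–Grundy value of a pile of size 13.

1

n :  0  1  2  3  4  5  6  7  8  9 10 11 12 13
G :  0  1  0  1  0  1  0  1  0  1  0  1  0  1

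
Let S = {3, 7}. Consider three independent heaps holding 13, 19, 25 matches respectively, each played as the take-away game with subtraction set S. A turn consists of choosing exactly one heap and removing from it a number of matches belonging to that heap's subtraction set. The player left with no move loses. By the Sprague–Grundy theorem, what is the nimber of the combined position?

1

All heaps use S = {3, 7}:
n :  0  1  2  3  4  5  6  7  8  9 10 11 12 13 14 15 16 17 18 19 20 21 22 23 24 25
G :  0  0  0  1  1  1  0  2  2  1  0  0  0  1  1  1  0  2  2  1  0  0  0  1  1  1
Heap A: G(13) = 1.
Heap B: G(19) = 1.
Heap C: G(25) = 1.
Combined Grundy value = 1 ⊕ 1 ⊕ 1 = 1.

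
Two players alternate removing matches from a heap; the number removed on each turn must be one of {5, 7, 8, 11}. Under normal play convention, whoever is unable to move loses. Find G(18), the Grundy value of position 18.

0

n :  0  1  2  3  4  5  6  7  8  9 10 11 12 13 14 15 16 17 18
G :  0  0  0  0  0  1  1  1  1  1  2  2  2  2  2  3  0  0  0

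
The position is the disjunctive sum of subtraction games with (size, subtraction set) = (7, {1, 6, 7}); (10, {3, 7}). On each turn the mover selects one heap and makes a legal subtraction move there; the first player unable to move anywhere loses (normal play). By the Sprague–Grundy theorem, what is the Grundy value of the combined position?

Heap A, S = {1, 6, 7}:
G(0) = 0
G(1) = mex{0} = 1
G(2) = mex{1} = 0
G(3) = mex{0} = 1
G(4) = mex{1} = 0
G(5) = mex{0} = 1
G(6) = mex{1,0} = 2
G(7) = mex{2,1,0} = 3
G_A(7) = 3.
Heap B, S = {3, 7}:
G(0) = 0
G(1) = mex{} = 0
G(2) = mex{} = 0
G(3) = mex{0} = 1
G(4) = mex{0} = 1
G(5) = mex{0} = 1
G(6) = mex{1} = 0
G(7) = mex{1,0} = 2
G(8) = mex{1,0} = 2
G(9) = mex{0,0} = 1
G(10) = mex{2,1} = 0
G_B(10) = 0.
Combined Grundy value = 3 ⊕ 0 = 3.

3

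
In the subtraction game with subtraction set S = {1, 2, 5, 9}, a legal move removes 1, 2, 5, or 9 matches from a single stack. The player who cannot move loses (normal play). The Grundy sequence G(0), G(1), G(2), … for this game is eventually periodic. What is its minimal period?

10

G(0) = 0
G(1) = mex{0} = 1
G(2) = mex{1,0} = 2
G(3) = mex{2,1} = 0
G(4) = mex{0,2} = 1
G(5) = mex{1,0,0} = 2
G(6) = mex{2,1,1} = 0
G(7) = mex{0,2,2} = 1
G(8) = mex{1,0,0} = 2
G(9) = mex{2,1,1,0} = 3
G(10) = mex{3,2,2,1} = 0
G(11) = mex{0,3,0,2} = 1
G(12) = mex{1,0,1,0} = 2
G(13) = mex{2,1,2,1} = 0
G(14) = mex{0,2,3,2} = 1
G(15) = mex{1,0,0,0} = 2
G(16) = mex{2,1,1,1} = 0
G(17) = mex{0,2,2,2} = 1
G(18) = mex{1,0,0,3} = 2
G(19) = mex{2,1,1,0} = 3
G(20) = mex{3,2,2,1} = 0
G(21) = mex{0,3,0,2} = 1
G(n+10) = G(n) holds for n = 0,…,8 (a full window of length max(S) = 9), so the sequence is purely periodic with period 10.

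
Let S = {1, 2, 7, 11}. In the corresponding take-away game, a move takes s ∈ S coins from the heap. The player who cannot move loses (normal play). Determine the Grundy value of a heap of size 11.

2

G(0) = 0
G(1) = mex{0} = 1
G(2) = mex{1,0} = 2
G(3) = mex{2,1} = 0
G(4) = mex{0,2} = 1
G(5) = mex{1,0} = 2
G(6) = mex{2,1} = 0
G(7) = mex{0,2,0} = 1
G(8) = mex{1,0,1} = 2
G(9) = mex{2,1,2} = 0
G(10) = mex{0,2,0} = 1
G(11) = mex{1,0,1,0} = 2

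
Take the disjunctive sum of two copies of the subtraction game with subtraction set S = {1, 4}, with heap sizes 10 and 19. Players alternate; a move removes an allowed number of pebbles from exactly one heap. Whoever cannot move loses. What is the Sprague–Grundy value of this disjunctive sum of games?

All heaps use S = {1, 4}:
G(0) = 0
G(1) = mex{0} = 1
G(2) = mex{1} = 0
G(3) = mex{0} = 1
G(4) = mex{1,0} = 2
G(5) = mex{2,1} = 0
G(6) = mex{0,0} = 1
G(7) = mex{1,1} = 0
G(8) = mex{0,2} = 1
G(9) = mex{1,0} = 2
G(10) = mex{2,1} = 0
G(11) = mex{0,0} = 1
G(12) = mex{1,1} = 0
G(13) = mex{0,2} = 1
G(14) = mex{1,0} = 2
G(15) = mex{2,1} = 0
G(16) = mex{0,0} = 1
G(17) = mex{1,1} = 0
G(18) = mex{0,2} = 1
G(19) = mex{1,0} = 2
Heap A: G(10) = 0.
Heap B: G(19) = 2.
Combined Grundy value = 0 ⊕ 2 = 2.

2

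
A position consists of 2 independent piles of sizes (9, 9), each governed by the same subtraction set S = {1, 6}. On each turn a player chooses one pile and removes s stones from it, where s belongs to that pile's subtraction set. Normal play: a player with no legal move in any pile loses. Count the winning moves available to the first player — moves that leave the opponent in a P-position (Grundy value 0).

0

All piles use S = {1, 6}:
G(0) = 0
G(1) = mex{0} = 1
G(2) = mex{1} = 0
G(3) = mex{0} = 1
G(4) = mex{1} = 0
G(5) = mex{0} = 1
G(6) = mex{1,0} = 2
G(7) = mex{2,1} = 0
G(8) = mex{0,0} = 1
G(9) = mex{1,1} = 0
Pile A: G(9) = 0.
Pile B: G(9) = 0.
Combined Grundy value = 0 ⊕ 0 = 0.
A winning move leaves total XOR = 0, i.e. changes one component's Grundy value g to g ⊕ X where X is the current total.
Pile A: target g' = 0⊕0 = 0, but every legal move changes the Grundy value (mex property), so 0 moves.
Pile B: target g' = 0⊕0 = 0, but every legal move changes the Grundy value (mex property), so 0 moves.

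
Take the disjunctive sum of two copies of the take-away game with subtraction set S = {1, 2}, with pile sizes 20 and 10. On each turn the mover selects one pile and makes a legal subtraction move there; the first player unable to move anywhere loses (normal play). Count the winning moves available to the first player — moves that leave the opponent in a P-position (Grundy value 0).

All piles use S = {1, 2}:
n :  0  1  2  3  4  5  6  7  8  9 10 11 12 13 14 15 16 17 18 19 20
G :  0  1  2  0  1  2  0  1  2  0  1  2  0  1  2  0  1  2  0  1  2
Pile A: G(20) = 2.
Pile B: G(10) = 1.
Combined Grundy value = 2 ⊕ 1 = 3.
A winning move leaves total XOR = 0, i.e. changes one component's Grundy value g to g ⊕ X where X is the current total.
Pile A: need g' = 2⊕3 = 1. Options: 20−1→G=1, 20−2→G=0. Hits: 1.
Pile B: need g' = 1⊕3 = 2. Options: 10−1→G=0, 10−2→G=2. Hits: 1.

2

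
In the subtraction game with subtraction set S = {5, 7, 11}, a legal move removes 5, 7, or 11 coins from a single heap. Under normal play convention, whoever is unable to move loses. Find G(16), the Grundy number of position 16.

0

n :  0  1  2  3  4  5  6  7  8  9 10 11 12 13 14 15 16
G :  0  0  0  0  0  1  1  1  1  1  2  2  2  2  2  3  0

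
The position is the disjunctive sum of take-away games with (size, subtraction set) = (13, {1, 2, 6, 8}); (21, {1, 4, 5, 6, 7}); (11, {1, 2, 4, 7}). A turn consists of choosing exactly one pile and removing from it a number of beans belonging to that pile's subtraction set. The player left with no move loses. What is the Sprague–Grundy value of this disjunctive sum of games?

0

Pile A, S = {1, 2, 6, 8}:
G(0) = 0
G(1) = mex{0} = 1
G(2) = mex{1,0} = 2
G(3) = mex{2,1} = 0
G(4) = mex{0,2} = 1
G(5) = mex{1,0} = 2
G(6) = mex{2,1,0} = 3
G(7) = mex{3,2,1} = 0
G(8) = mex{0,3,2,0} = 1
G(9) = mex{1,0,0,1} = 2
G(10) = mex{2,1,1,2} = 0
G(11) = mex{0,2,2,0} = 1
G(12) = mex{1,0,3,1} = 2
G(13) = mex{2,1,0,2} = 3
G_A(13) = 3.
Pile B, S = {1, 4, 5, 6, 7}:
n :  0  1  2  3  4  5  6  7  8  9 10 11 12 13 14 15 16 17 18 19 20 21
G :  0  1  0  1  2  3  2  3  4  5  0  1  0  1  2  3  2  3  4  5  0  1
G_B(21) = 1.
Pile C, S = {1, 2, 4, 7}:
n :  0  1  2  3  4  5  6  7  8  9 10 11
G :  0  1  2  0  1  2  0  1  2  0  1  2
G_C(11) = 2.
Combined Grundy value = 3 ⊕ 1 ⊕ 2 = 0.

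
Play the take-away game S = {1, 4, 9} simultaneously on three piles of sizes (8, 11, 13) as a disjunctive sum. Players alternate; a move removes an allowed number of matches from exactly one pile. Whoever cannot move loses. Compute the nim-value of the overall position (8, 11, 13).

1

All piles use S = {1, 4, 9}:
n :  0  1  2  3  4  5  6  7  8  9 10 11 12 13
G :  0  1  0  1  2  0  1  0  1  2  0  1  0  1
Pile A: G(8) = 1.
Pile B: G(11) = 1.
Pile C: G(13) = 1.
Combined Grundy value = 1 ⊕ 1 ⊕ 1 = 1.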